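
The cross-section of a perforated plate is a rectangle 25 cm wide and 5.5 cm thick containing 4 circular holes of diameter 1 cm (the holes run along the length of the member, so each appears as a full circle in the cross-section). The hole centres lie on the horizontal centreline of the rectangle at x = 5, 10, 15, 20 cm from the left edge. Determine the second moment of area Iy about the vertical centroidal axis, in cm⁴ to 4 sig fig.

Iy ≈ 7063 cm⁴

Treat the section as a set of non-overlapping primitives; coordinates are from the bounding-box lower-left.
Plate: 25 × 5.5, A = 137.5 cm², x = 12.5 cm, Ī = 7161.46 cm⁴.
Hole 1 (subtracted): ⌀1, A = 0.785398 cm², x = 5 cm, Ī = 0.0490874 cm⁴.
Hole 2 (subtracted): ⌀1, A = 0.785398 cm², x = 10 cm, Ī = 0.0490874 cm⁴.
Hole 3 (subtracted): ⌀1, A = 0.785398 cm², x = 15 cm, Ī = 0.0490874 cm⁴.
Hole 4 (subtracted): ⌀1, A = 0.785398 cm², x = 20 cm, Ī = 0.0490874 cm⁴.
By symmetry the centroid is at mid-width, x̄ = 12.5 cm.
Transfer each piece to the vertical centroidal axis using Ī + A·d² with d = x − 12.5:
  plate: d = 0 cm → contributes +7161.46 cm⁴
  hole 1: d = -7.5 cm → contributes −44.2277 cm⁴
  hole 2: d = -2.5 cm → contributes −4.95783 cm⁴
  hole 3: d = 2.5 cm → contributes −4.95783 cm⁴
  hole 4: d = 7.5 cm → contributes −44.2277 cm⁴
Total I = 7063.09 cm⁴.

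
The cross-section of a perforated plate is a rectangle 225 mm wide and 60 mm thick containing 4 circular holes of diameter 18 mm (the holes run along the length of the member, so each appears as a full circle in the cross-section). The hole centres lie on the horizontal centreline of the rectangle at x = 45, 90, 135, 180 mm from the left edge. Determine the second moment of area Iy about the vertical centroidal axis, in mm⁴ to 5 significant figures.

Iy ≈ 5.4356 × 10⁷ mm⁴

Decompose the section into non-overlapping parts with the origin at the bottom-left of its bounding rectangle.
Plate: 225 × 60, A = 13 500 mm², x = 112.5 mm, Ī = 56 953 125 mm⁴.
Hole 1 (subtracted): ⌀18, A = 254.469 mm², x = 45 mm, Ī = 5152.997 mm⁴.
Hole 2 (subtracted): ⌀18, A = 254.469 mm², x = 90 mm, Ī = 5152.997 mm⁴.
Hole 3 (subtracted): ⌀18, A = 254.469 mm², x = 135 mm, Ī = 5152.997 mm⁴.
Hole 4 (subtracted): ⌀18, A = 254.469 mm², x = 180 mm, Ī = 5152.997 mm⁴.
By symmetry the centroid is at mid-width, x̄ = 112.5 mm.
Transfer each piece to the vertical centroidal axis using Ī + A·d² with d = x − 112.5:
  plate: d = 0 mm → contributes +56 953 125 mm⁴
  hole 1: d = -67.5 mm → contributes −1 164 577 mm⁴
  hole 2: d = -22.5 mm → contributes −133977.9 mm⁴
  hole 3: d = 22.5 mm → contributes −133977.9 mm⁴
  hole 4: d = 67.5 mm → contributes −1 164 577 mm⁴
Total I = 54 356 014 mm⁴.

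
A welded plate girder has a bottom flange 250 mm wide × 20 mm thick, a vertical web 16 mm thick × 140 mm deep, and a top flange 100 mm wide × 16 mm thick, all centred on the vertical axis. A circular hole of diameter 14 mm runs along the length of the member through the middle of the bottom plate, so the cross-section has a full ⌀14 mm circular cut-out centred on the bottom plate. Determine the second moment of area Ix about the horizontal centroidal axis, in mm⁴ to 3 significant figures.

Ix ≈ 3.67 × 10⁷ mm⁴

Treat the section as a set of non-overlapping primitives; coordinates are from the bounding-box lower-left.
Bottom plate: 250 × 20, A = 5 000 mm², y = 10 mm, Ī = 166 667 mm⁴.
Web plate: 16 × 140, A = 2 240 mm², y = 90 mm, Ī = 3 658 667 mm⁴.
Top plate: 100 × 16, A = 1 600 mm², y = 168 mm, Ī = 34 133 mm⁴.
Hole (subtracted): ⌀14, A = 153.94 mm², y = 10 mm, Ī = 1885.7 mm⁴.
Centroid: ȳ = ΣA·y / ΣA = 59.735 mm.
Transfer each piece to the horizontal centroidal axis using Ī + A·d² with d = y − 59.735:
  bottom plate: d = -49.735 mm → contributes +12 534 444 mm⁴
  web plate: d = 30.265 mm → contributes +5 710 460 mm⁴
  top plate: d = 108.27 mm → contributes +18 788 281 mm⁴
  hole: d = -49.735 mm → contributes −382 660 mm⁴
Total I = 36 650 525 mm⁴.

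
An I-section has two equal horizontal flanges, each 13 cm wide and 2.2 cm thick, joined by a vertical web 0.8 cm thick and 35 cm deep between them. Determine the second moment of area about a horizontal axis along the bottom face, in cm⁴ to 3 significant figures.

I_base ≈ 5.57 × 10⁴ cm⁴

Break the section into simple shapes (no overlaps), measuring from the bottom-left corner of the bounding box.
Bottom flange: 13 × 2.2, A = 28.6 cm², y = 1.1 cm, Ī = 11.535 cm⁴.
Web: 0.8 × 35, A = 28 cm², y = 19.7 cm, Ī = 2858.3 cm⁴.
Top flange: 13 × 2.2, A = 28.6 cm², y = 38.3 cm, Ī = 11.535 cm⁴.
Transfer each piece to the bottom edge using Ī + A·d² with d = y − 0:
  bottom flange: d = 1.1 cm → contributes +46.141 cm⁴
  web: d = 19.7 cm → contributes +13 725 cm⁴
  top flange: d = 38.3 cm → contributes +41 965 cm⁴
Total I = 55 736 cm⁴.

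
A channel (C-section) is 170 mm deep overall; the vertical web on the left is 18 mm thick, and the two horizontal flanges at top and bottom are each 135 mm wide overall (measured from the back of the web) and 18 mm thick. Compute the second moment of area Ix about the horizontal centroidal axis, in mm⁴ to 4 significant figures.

Decompose the section into non-overlapping parts with the origin at the bottom-left of its bounding rectangle.
Web: 18 × 170, A = 3 060 mm², y = 85 mm, Ī = 7 369 500 mm⁴.
Top flange (beyond web): 117 × 18, A = 2 106 mm², y = 161 mm, Ī = 56 862 mm⁴.
Bottom flange (beyond web): 117 × 18, A = 2 106 mm², y = 9 mm, Ī = 56 862 mm⁴.
By symmetry the centroid is at mid-height, ȳ = 85 mm.
Transfer each piece to the horizontal centroidal axis using Ī + A·d² with d = y − 85:
  web: d = 0 mm → contributes +7 369 500 mm⁴
  top flange (beyond web): d = 76 mm → contributes +12 221 118 mm⁴
  bottom flange (beyond web): d = -76 mm → contributes +12 221 118 mm⁴
Total I = 31 811 736 mm⁴.

Ix ≈ 3.181 × 10⁷ mm⁴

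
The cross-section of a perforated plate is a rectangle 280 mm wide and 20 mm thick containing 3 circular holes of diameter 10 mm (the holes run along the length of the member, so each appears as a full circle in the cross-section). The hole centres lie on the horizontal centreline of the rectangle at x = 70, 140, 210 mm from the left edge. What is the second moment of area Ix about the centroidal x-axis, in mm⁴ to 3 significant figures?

Ix ≈ 1.85 × 10⁵ mm⁴

Decompose the section into non-overlapping parts with the origin at the bottom-left of its bounding rectangle.
Plate: 280 × 20, A = 5 600 mm², y = 10 mm, Ī = 186 667 mm⁴.
Hole 1 (subtracted): ⌀10, A = 78.54 mm², y = 10 mm, Ī = 490.87 mm⁴.
Hole 2 (subtracted): ⌀10, A = 78.54 mm², y = 10 mm, Ī = 490.87 mm⁴.
Hole 3 (subtracted): ⌀10, A = 78.54 mm², y = 10 mm, Ī = 490.87 mm⁴.
By symmetry the centroid is at mid-height, ȳ = 10 mm.
All pieces are centred on the centroidal x-axis, so I = ΣĪ (holes subtracted) = 185 194 mm⁴.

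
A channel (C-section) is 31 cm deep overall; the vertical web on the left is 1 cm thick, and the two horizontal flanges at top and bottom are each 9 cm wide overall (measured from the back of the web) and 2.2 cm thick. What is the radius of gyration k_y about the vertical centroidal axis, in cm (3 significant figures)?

Split into non-overlapping primitives; take the origin at the lower-left of the bounding box.
Web: 1 × 31, A = 31 cm², x = 0.5 cm, Ī = 2.5833 cm⁴.
Top flange (beyond web): 8 × 2.2, A = 17.6 cm², x = 5 cm, Ī = 93.867 cm⁴.
Bottom flange (beyond web): 8 × 2.2, A = 17.6 cm², x = 5 cm, Ī = 93.867 cm⁴.
Centroid: x̄ = ΣA·x / ΣA = 2.8927 cm.
Transfer each piece to the vertical centroidal axis using Ī + A·d² with d = x − 2.8927:
  web: d = -2.3927 cm → contributes +180.07 cm⁴
  top flange (beyond web): d = 2.1073 cm → contributes +172.02 cm⁴
  bottom flange (beyond web): d = 2.1073 cm → contributes +172.02 cm⁴
Total I = 524.11 cm⁴.
Radius of gyration: k = √(I/A) = √(524.11 / 66.2) = 2.8137 cm.

k_y ≈ 2.81 cm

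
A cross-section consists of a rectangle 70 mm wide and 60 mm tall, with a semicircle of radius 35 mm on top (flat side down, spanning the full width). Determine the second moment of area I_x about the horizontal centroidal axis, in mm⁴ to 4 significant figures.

I_x ≈ 4.080 × 10⁶ mm⁴

Treat the section as a set of non-overlapping primitives; coordinates are from the bounding-box lower-left.
Rectangular body: 70 × 60, A = 4 200 mm², y = 30 mm, Ī = 1 260 000 mm⁴.
Semicircular cap: semicircle r = 35, A = 1924.23 mm², y = 74.8545 mm, Ī = 164 704 mm⁴.
Centroid: ȳ = ΣA·y / ΣA = 44.0932 mm.
Transfer each piece to the horizontal centroidal axis using Ī + A·d² with d = y − 44.0932:
  rectangular body: d = -14.0932 mm → contributes +2 094 200 mm⁴
  semicircular cap: d = 30.7612 mm → contributes +1 985 509 mm⁴
Total I = 4 079 709 mm⁴.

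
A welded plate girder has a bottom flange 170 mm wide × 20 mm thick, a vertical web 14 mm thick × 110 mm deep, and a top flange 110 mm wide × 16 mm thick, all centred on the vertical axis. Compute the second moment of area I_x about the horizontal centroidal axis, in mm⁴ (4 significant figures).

I_x ≈ 2.124 × 10⁷ mm⁴

Split into non-overlapping primitives; take the origin at the lower-left of the bounding box.
Bottom plate: 170 × 20, A = 3 400 mm², y = 10 mm, Ī = 113 333 mm⁴.
Web plate: 14 × 110, A = 1 540 mm², y = 75 mm, Ī = 1 552 833 mm⁴.
Top plate: 110 × 16, A = 1 760 mm², y = 138 mm, Ī = 37546.7 mm⁴.
Centroid: ȳ = ΣA·y / ΣA = 58.5642 mm.
Transfer each piece to the horizontal centroidal axis using Ī + A·d² with d = y − 58.5642:
  bottom plate: d = -48.5642 mm → contributes +8 132 164 mm⁴
  web plate: d = 16.4358 mm → contributes +1 968 843 mm⁴
  top plate: d = 79.4358 mm → contributes +11 143 234 mm⁴
Total I = 21 244 241 mm⁴.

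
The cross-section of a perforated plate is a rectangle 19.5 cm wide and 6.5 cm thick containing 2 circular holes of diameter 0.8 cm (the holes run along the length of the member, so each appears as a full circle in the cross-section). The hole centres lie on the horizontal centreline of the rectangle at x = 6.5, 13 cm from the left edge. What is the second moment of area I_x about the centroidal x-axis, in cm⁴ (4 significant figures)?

Break the section into simple shapes (no overlaps), measuring from the bottom-left corner of the bounding box.
Plate: 19.5 × 6.5, A = 126.75 cm², y = 3.25 cm, Ī = 446.266 cm⁴.
Hole 1 (subtracted): ⌀0.8, A = 0.502655 cm², y = 3.25 cm, Ī = 0.0201062 cm⁴.
Hole 2 (subtracted): ⌀0.8, A = 0.502655 cm², y = 3.25 cm, Ī = 0.0201062 cm⁴.
By symmetry the centroid is at mid-height, ȳ = 3.25 cm.
All pieces are centred on the centroidal x-axis, so I = ΣĪ (holes subtracted) = 446.225 cm⁴.

I_x ≈ 446.2 cm⁴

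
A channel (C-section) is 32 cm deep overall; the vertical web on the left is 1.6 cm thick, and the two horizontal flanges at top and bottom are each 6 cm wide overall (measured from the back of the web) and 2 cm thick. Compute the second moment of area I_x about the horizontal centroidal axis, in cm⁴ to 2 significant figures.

Decompose the section into non-overlapping parts with the origin at the bottom-left of its bounding rectangle.
Web: 1.6 × 32, A = 51.2 cm², y = 16 cm, Ī = 4 369 cm⁴.
Top flange (beyond web): 4.4 × 2, A = 8.8 cm², y = 31 cm, Ī = 2.933 cm⁴.
Bottom flange (beyond web): 4.4 × 2, A = 8.8 cm², y = 1 cm, Ī = 2.933 cm⁴.
By symmetry the centroid is at mid-height, ȳ = 16 cm.
Transfer each piece to the horizontal centroidal axis using Ī + A·d² with d = y − 16:
  web: d = 0 cm → contributes +4 369 cm⁴
  top flange (beyond web): d = 15 cm → contributes +1 983 cm⁴
  bottom flange (beyond web): d = -15 cm → contributes +1 983 cm⁴
Total I = 8 335 cm⁴.

I_x ≈ 8300 cm⁴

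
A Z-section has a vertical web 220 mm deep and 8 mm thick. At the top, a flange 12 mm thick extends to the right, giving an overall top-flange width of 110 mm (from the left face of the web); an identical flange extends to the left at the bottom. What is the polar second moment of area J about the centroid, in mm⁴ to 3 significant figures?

Decompose the section into non-overlapping parts with the origin at the bottom-left of its bounding rectangle.
Web: 8 × 220, A = 1 760 mm², y = 110 mm, Ī = 7 098 667 mm⁴.
Top flange (beyond web): 102 × 12, A = 1 224 mm², y = 214 mm, Ī = 14 688 mm⁴.
Bottom flange (beyond web): 102 × 12, A = 1 224 mm², y = 6 mm, Ī = 14 688 mm⁴.
Centroid: ȳ = ΣA·y / ΣA = 110 mm.
Transfer each piece to the centroidal x-axis using Ī + A·d² with d = y − 110:
  web: d = 0 mm → contributes +7 098 667 mm⁴
  top flange (beyond web): d = 104 mm → contributes +13 253 472 mm⁴
  bottom flange (beyond web): d = -104 mm → contributes +13 253 472 mm⁴
Total I = 33 605 611 mm⁴.
For the y-axis: x̄ = 106 mm.
Repeating about the centroidal y-axis gives I_y = 9 537 003 mm⁴.
Polar second moment: J = I_x + I_y = 43 142 613 mm⁴.

J ≈ 4.31 × 10⁷ mm⁴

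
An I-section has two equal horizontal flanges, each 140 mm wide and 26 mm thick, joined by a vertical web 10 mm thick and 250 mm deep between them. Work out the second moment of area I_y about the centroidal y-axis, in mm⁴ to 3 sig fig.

Decompose the section into non-overlapping parts with the origin at the bottom-left of its bounding rectangle.
Bottom flange: 140 × 26, A = 3 640 mm², x = 70 mm, Ī = 5 945 333 mm⁴.
Web: 10 × 250, A = 2 500 mm², x = 70 mm, Ī = 20 833 mm⁴.
Top flange: 140 × 26, A = 3 640 mm², x = 70 mm, Ī = 5 945 333 mm⁴.
By symmetry the centroid is at mid-width, x̄ = 70 mm.
All pieces are centred on the centroidal y-axis, so I = ΣĪ = 11 911 500 mm⁴.

I_y ≈ 1.19 × 10⁷ mm⁴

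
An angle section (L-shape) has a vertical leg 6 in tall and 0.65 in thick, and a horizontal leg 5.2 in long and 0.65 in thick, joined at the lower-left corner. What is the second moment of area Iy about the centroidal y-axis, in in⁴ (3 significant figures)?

Iy ≈ 16.6 in⁴

Split into non-overlapping primitives; take the origin at the lower-left of the bounding box.
Vertical leg: 0.65 × 6, A = 3.9 in², x = 0.325 in, Ī = 0.13731 in⁴.
Horizontal leg (remainder): 4.55 × 0.65, A = 2.9575 in², x = 2.925 in, Ī = 5.1023 in⁴.
Centroid: x̄ = ΣA·x / ΣA = 1.4463 in.
Transfer each piece to the centroidal y-axis using Ī + A·d² with d = x − 1.4463:
  vertical leg: d = -1.1213 in → contributes +5.0411 in⁴
  horizontal leg (remainder): d = 1.4787 in → contributes +11.569 in⁴
Total I = 16.61 in⁴.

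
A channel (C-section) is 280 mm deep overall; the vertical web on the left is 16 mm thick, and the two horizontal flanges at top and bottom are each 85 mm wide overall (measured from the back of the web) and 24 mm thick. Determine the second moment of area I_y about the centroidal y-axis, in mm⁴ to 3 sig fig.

Decompose the section into non-overlapping parts with the origin at the bottom-left of its bounding rectangle.
Web: 16 × 280, A = 4 480 mm², x = 8 mm, Ī = 95 573 mm⁴.
Top flange (beyond web): 69 × 24, A = 1 656 mm², x = 50.5 mm, Ī = 657 018 mm⁴.
Bottom flange (beyond web): 69 × 24, A = 1 656 mm², x = 50.5 mm, Ī = 657 018 mm⁴.
Centroid: x̄ = ΣA·x / ΣA = 26.065 mm.
Transfer each piece to the centroidal y-axis using Ī + A·d² with d = x − 26.065:
  web: d = -18.065 mm → contributes +1 557 544 mm⁴
  top flange (beyond web): d = 24.435 mm → contributes +1 645 790 mm⁴
  bottom flange (beyond web): d = 24.435 mm → contributes +1 645 790 mm⁴
Total I = 4 849 125 mm⁴.

I_y ≈ 4.85 × 10⁶ mm⁴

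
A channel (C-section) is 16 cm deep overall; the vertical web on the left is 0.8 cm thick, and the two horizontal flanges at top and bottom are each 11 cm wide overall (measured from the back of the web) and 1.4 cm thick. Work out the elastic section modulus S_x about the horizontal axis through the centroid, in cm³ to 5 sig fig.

S_x ≈ 224.96 cm³

Decompose the section into non-overlapping parts with the origin at the bottom-left of its bounding rectangle.
Web: 0.8 × 16, A = 12.8 cm², y = 8 cm, Ī = 273.0667 cm⁴.
Top flange (beyond web): 10.2 × 1.4, A = 14.28 cm², y = 15.3 cm, Ī = 2.3324 cm⁴.
Bottom flange (beyond web): 10.2 × 1.4, A = 14.28 cm², y = 0.7 cm, Ī = 2.3324 cm⁴.
By symmetry the centroid is at mid-height, ȳ = 8 cm.
Transfer each piece to the horizontal axis through the centroid using Ī + A·d² with d = y − 8:
  web: d = 0 cm → contributes +273.0667 cm⁴
  top flange (beyond web): d = 7.3 cm → contributes +763.3136 cm⁴
  bottom flange (beyond web): d = -7.3 cm → contributes +763.3136 cm⁴
Total I = 1799.694 cm⁴.
Extreme fibre distance c = 8 cm; S = I/c = 224.9617 cm³.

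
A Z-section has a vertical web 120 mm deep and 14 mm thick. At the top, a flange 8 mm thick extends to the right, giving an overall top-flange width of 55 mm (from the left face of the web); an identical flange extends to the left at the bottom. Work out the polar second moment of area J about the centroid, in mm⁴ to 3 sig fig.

J ≈ 4.69 × 10⁶ mm⁴

Split into non-overlapping primitives; take the origin at the lower-left of the bounding box.
Web: 14 × 120, A = 1 680 mm², y = 60 mm, Ī = 2 016 000 mm⁴.
Top flange (beyond web): 41 × 8, A = 328 mm², y = 116 mm, Ī = 1749.3 mm⁴.
Bottom flange (beyond web): 41 × 8, A = 328 mm², y = 4 mm, Ī = 1749.3 mm⁴.
Centroid: ȳ = ΣA·y / ΣA = 60 mm.
Transfer each piece to the centroidal x-axis using Ī + A·d² with d = y − 60:
  web: d = 0 mm → contributes +2 016 000 mm⁴
  top flange (beyond web): d = 56 mm → contributes +1 030 357 mm⁴
  bottom flange (beyond web): d = -56 mm → contributes +1 030 357 mm⁴
Total I = 4 076 715 mm⁴.
For the y-axis: x̄ = 48 mm.
Repeating about the centroidal y-axis gives I_y = 615 435 mm⁴.
Polar second moment: J = I_x + I_y = 4 692 149 mm⁴.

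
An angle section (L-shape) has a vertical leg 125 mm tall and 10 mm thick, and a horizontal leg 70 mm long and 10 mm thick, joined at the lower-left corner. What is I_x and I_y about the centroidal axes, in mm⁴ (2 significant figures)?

I_x ≈ 3.0 × 10⁶ mm⁴, I_y ≈ 6.9 × 10⁵ mm⁴

Decompose the section into non-overlapping parts with the origin at the bottom-left of its bounding rectangle.
Vertical leg: 10 × 125, A = 1 250 mm², y = 62.5 mm, Ī = 1 627 604 mm⁴.
Horizontal leg (remainder): 60 × 10, A = 600 mm², y = 5 mm, Ī = 5 000 mm⁴.
Centroid: ȳ = ΣA·y / ΣA = 43.85 mm.
Transfer each piece to the centroidal x-axis using Ī + A·d² with d = y − 43.85:
  vertical leg: d = 18.65 mm → contributes +2 062 319 mm⁴
  horizontal leg (remainder): d = -38.85 mm → contributes +910 657 mm⁴
Total I = 2 972 976 mm⁴.
For the y-axis: x̄ = 16.35 mm.
Repeating about the centroidal y-axis gives I_y = 687 038 mm⁴.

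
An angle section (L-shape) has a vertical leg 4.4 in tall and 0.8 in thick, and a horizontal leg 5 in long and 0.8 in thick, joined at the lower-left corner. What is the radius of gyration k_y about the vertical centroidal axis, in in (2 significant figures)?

k_y ≈ 1.5 in

Break the section into simple shapes (no overlaps), measuring from the bottom-left corner of the bounding box.
Vertical leg: 0.8 × 4.4, A = 3.52 in², x = 0.4 in, Ī = 0.1877 in⁴.
Horizontal leg (remainder): 4.2 × 0.8, A = 3.36 in², x = 2.9 in, Ī = 4.939 in⁴.
Centroid: x̄ = ΣA·x / ΣA = 1.621 in.
Transfer each piece to the vertical centroidal axis using Ī + A·d² with d = x − 1.621:
  vertical leg: d = -1.221 in → contributes +5.435 in⁴
  horizontal leg (remainder): d = 1.279 in → contributes +10.44 in⁴
Total I = 15.87 in⁴.
Radius of gyration: k = √(I/A) = √(15.87 / 6.88) = 1.519 in.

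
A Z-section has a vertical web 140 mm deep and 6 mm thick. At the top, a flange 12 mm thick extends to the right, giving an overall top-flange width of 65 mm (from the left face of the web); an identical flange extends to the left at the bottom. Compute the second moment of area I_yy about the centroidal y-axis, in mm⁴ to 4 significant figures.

Decompose the section into non-overlapping parts with the origin at the bottom-left of its bounding rectangle.
Web: 6 × 140, A = 840 mm², x = 62 mm, Ī = 2 520 mm⁴.
Top flange (beyond web): 59 × 12, A = 708 mm², x = 94.5 mm, Ī = 205 379 mm⁴.
Bottom flange (beyond web): 59 × 12, A = 708 mm², x = 29.5 mm, Ī = 205 379 mm⁴.
Centroid: x̄ = ΣA·x / ΣA = 62 mm.
Transfer each piece to the centroidal y-axis using Ī + A·d² with d = x − 62:
  web: d = 0 mm → contributes +2 520 mm⁴
  top flange (beyond web): d = 32.5 mm → contributes +953 204 mm⁴
  bottom flange (beyond web): d = -32.5 mm → contributes +953 204 mm⁴
Total I = 1 908 928 mm⁴.

I_yy ≈ 1.909 × 10⁶ mm⁴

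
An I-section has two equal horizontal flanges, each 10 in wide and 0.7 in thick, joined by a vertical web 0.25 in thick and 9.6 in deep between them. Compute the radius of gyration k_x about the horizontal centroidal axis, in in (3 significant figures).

k_x ≈ 4.88 in

Break the section into simple shapes (no overlaps), measuring from the bottom-left corner of the bounding box.
Bottom flange: 10 × 0.7, A = 7 in², y = 0.35 in, Ī = 0.28583 in⁴.
Web: 0.25 × 9.6, A = 2.4 in², y = 5.5 in, Ī = 18.432 in⁴.
Top flange: 10 × 0.7, A = 7 in², y = 10.65 in, Ī = 0.28583 in⁴.
By symmetry the centroid is at mid-height, ȳ = 5.5 in.
Transfer each piece to the horizontal centroidal axis using Ī + A·d² with d = y − 5.5:
  bottom flange: d = -5.15 in → contributes +185.94 in⁴
  web: d = 0 in → contributes +18.432 in⁴
  top flange: d = 5.15 in → contributes +185.94 in⁴
Total I = 390.32 in⁴.
Radius of gyration: k = √(I/A) = √(390.32 / 16.4) = 4.8785 in.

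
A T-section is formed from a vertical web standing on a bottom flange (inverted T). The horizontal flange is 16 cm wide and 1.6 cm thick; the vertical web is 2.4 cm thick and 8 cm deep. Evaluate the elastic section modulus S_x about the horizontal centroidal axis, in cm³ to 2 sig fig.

Split into non-overlapping primitives; take the origin at the lower-left of the bounding box.
Flange: 16 × 1.6, A = 25.6 cm², y = 0.8 cm, Ī = 5.461 cm⁴.
Web: 2.4 × 8, A = 19.2 cm², y = 5.6 cm, Ī = 102.4 cm⁴.
Centroid: ȳ = ΣA·y / ΣA = 2.857 cm.
Transfer each piece to the horizontal centroidal axis using Ī + A·d² with d = y − 2.857:
  flange: d = -2.057 cm → contributes +113.8 cm⁴
  web: d = 2.743 cm → contributes +246.8 cm⁴
Total I = 360.6 cm⁴.
Extreme fibre distance c = 6.743 cm; S = I/c = 53.49 cm³.

S_x ≈ 53 cm³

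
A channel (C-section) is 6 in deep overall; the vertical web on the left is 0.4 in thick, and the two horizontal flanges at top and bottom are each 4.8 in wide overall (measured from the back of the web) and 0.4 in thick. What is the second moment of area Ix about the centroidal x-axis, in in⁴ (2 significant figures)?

Treat the section as a set of non-overlapping primitives; coordinates are from the bounding-box lower-left.
Web: 0.4 × 6, A = 2.4 in², y = 3 in, Ī = 7.2 in⁴.
Top flange (beyond web): 4.4 × 0.4, A = 1.76 in², y = 5.8 in, Ī = 0.02347 in⁴.
Bottom flange (beyond web): 4.4 × 0.4, A = 1.76 in², y = 0.2 in, Ī = 0.02347 in⁴.
By symmetry the centroid is at mid-height, ȳ = 3 in.
Transfer each piece to the centroidal x-axis using Ī + A·d² with d = y − 3:
  web: d = 0 in → contributes +7.2 in⁴
  top flange (beyond web): d = 2.8 in → contributes +13.82 in⁴
  bottom flange (beyond web): d = -2.8 in → contributes +13.82 in⁴
Total I = 34.84 in⁴.

Ix ≈ 35 in⁴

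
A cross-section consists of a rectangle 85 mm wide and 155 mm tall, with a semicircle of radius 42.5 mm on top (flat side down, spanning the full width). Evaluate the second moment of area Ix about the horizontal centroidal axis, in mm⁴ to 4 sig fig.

Treat the section as a set of non-overlapping primitives; coordinates are from the bounding-box lower-left.
Rectangular body: 85 × 155, A = 13 175 mm², y = 77.5 mm, Ī = 26 377 448 mm⁴.
Semicircular cap: semicircle r = 42.5, A = 2837.25 mm², y = 173.038 mm, Ī = 358 086 mm⁴.
Centroid: ȳ = ΣA·y / ΣA = 94.4285 mm.
Transfer each piece to the horizontal centroidal axis using Ī + A·d² with d = y − 94.4285:
  rectangular body: d = -16.9285 mm → contributes +30 153 080 mm⁴
  semicircular cap: d = 78.609 mm → contributes +17 890 532 mm⁴
Total I = 48 043 612 mm⁴.

Ix ≈ 4.804 × 10⁷ mm⁴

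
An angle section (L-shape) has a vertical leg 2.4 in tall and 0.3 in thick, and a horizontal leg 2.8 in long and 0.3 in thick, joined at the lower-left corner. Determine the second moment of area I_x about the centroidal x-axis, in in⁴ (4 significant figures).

Break the section into simple shapes (no overlaps), measuring from the bottom-left corner of the bounding box.
Vertical leg: 0.3 × 2.4, A = 0.72 in², y = 1.2 in, Ī = 0.3456 in⁴.
Horizontal leg (remainder): 2.5 × 0.3, A = 0.75 in², y = 0.15 in, Ī = 0.005625 in⁴.
Centroid: ȳ = ΣA·y / ΣA = 0.664286 in.
Transfer each piece to the centroidal x-axis using Ī + A·d² with d = y − 0.664286:
  vertical leg: d = 0.535714 in → contributes +0.552233 in⁴
  horizontal leg (remainder): d = -0.514286 in → contributes +0.203992 in⁴
Total I = 0.756225 in⁴.

I_x ≈ 0.7562 in⁴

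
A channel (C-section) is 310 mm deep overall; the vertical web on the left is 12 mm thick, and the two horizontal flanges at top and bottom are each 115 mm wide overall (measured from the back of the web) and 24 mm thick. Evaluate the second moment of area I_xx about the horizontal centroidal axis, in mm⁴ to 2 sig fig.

I_xx ≈ 1.3 × 10⁸ mm⁴

Split into non-overlapping primitives; take the origin at the lower-left of the bounding box.
Web: 12 × 310, A = 3 720 mm², y = 155 mm, Ī = 29 791 000 mm⁴.
Top flange (beyond web): 103 × 24, A = 2 472 mm², y = 298 mm, Ī = 118 656 mm⁴.
Bottom flange (beyond web): 103 × 24, A = 2 472 mm², y = 12 mm, Ī = 118 656 mm⁴.
By symmetry the centroid is at mid-height, ȳ = 155 mm.
Transfer each piece to the horizontal centroidal axis using Ī + A·d² with d = y − 155:
  web: d = 0 mm → contributes +29 791 000 mm⁴
  top flange (beyond web): d = 143 mm → contributes +50 668 584 mm⁴
  bottom flange (beyond web): d = -143 mm → contributes +50 668 584 mm⁴
Total I = 131 128 168 mm⁴.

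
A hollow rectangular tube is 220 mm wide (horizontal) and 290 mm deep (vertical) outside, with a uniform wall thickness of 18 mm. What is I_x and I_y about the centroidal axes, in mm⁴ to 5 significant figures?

I_x ≈ 1.9586 × 10⁸ mm⁴, I_y ≈ 1.2547 × 10⁸ mm⁴

Split into non-overlapping primitives; take the origin at the lower-left of the bounding box.
Outer rectangle: 220 × 290, A = 63 800 mm², y = 145 mm, Ī = 447 131 667 mm⁴.
Inner void (subtracted): 184 × 254, A = 46 736 mm², y = 145 mm, Ī = 251 268 315 mm⁴.
By symmetry the centroid is at mid-height, ȳ = 145 mm.
All pieces are centred on the centroidal x-axis, so I = ΣĪ (holes subtracted) = 195 863 352 mm⁴.
Repeating about the centroidal y-axis gives I_y = 125 468 832 mm⁴.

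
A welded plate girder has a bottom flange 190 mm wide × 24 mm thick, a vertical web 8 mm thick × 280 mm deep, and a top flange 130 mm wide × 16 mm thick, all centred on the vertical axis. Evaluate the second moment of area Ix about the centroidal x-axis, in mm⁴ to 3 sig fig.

Ix ≈ 1.49 × 10⁸ mm⁴

Treat the section as a set of non-overlapping primitives; coordinates are from the bounding-box lower-left.
Bottom plate: 190 × 24, A = 4 560 mm², y = 12 mm, Ī = 218 880 mm⁴.
Web plate: 8 × 280, A = 2 240 mm², y = 164 mm, Ī = 14 634 667 mm⁴.
Top plate: 130 × 16, A = 2 080 mm², y = 312 mm, Ī = 44 373 mm⁴.
Centroid: ȳ = ΣA·y / ΣA = 120.61 mm.
Transfer each piece to the centroidal x-axis using Ī + A·d² with d = y − 120.61:
  bottom plate: d = -108.61 mm → contributes +54 011 830 mm⁴
  web plate: d = 43.387 mm → contributes +18 851 389 mm⁴
  top plate: d = 191.39 mm → contributes +76 232 968 mm⁴
Total I = 149 096 187 mm⁴.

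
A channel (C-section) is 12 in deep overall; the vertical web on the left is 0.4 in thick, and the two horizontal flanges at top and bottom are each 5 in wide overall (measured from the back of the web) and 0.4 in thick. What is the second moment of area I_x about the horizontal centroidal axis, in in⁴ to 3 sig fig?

Split into non-overlapping primitives; take the origin at the lower-left of the bounding box.
Web: 0.4 × 12, A = 4.8 in², y = 6 in, Ī = 57.6 in⁴.
Top flange (beyond web): 4.6 × 0.4, A = 1.84 in², y = 11.8 in, Ī = 0.024533 in⁴.
Bottom flange (beyond web): 4.6 × 0.4, A = 1.84 in², y = 0.2 in, Ī = 0.024533 in⁴.
By symmetry the centroid is at mid-height, ȳ = 6 in.
Transfer each piece to the horizontal centroidal axis using Ī + A·d² with d = y − 6:
  web: d = 0 in → contributes +57.6 in⁴
  top flange (beyond web): d = 5.8 in → contributes +61.922 in⁴
  bottom flange (beyond web): d = -5.8 in → contributes +61.922 in⁴
Total I = 181.44 in⁴.

I_x ≈ 181 in⁴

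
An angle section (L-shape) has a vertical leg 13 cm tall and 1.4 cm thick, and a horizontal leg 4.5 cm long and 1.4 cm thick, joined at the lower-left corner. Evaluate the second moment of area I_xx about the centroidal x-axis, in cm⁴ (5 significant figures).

I_xx ≈ 374.91 cm⁴

Break the section into simple shapes (no overlaps), measuring from the bottom-left corner of the bounding box.
Vertical leg: 1.4 × 13, A = 18.2 cm², y = 6.5 cm, Ī = 256.3167 cm⁴.
Horizontal leg (remainder): 3.1 × 1.4, A = 4.34 cm², y = 0.7 cm, Ī = 0.7088667 cm⁴.
Centroid: ȳ = ΣA·y / ΣA = 5.38323 cm.
Transfer each piece to the centroidal x-axis using Ī + A·d² with d = y − 5.38323:
  vertical leg: d = 1.11677 cm → contributes +279.0153 cm⁴
  horizontal leg (remainder): d = -4.68323 cm → contributes +95.89653 cm⁴
Total I = 374.9118 cm⁴.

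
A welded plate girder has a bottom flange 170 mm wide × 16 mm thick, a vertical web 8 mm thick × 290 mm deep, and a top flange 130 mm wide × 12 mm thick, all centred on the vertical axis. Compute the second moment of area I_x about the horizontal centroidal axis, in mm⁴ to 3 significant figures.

Break the section into simple shapes (no overlaps), measuring from the bottom-left corner of the bounding box.
Bottom plate: 170 × 16, A = 2 720 mm², y = 8 mm, Ī = 58 027 mm⁴.
Web plate: 8 × 290, A = 2 320 mm², y = 161 mm, Ī = 16 259 333 mm⁴.
Top plate: 130 × 12, A = 1 560 mm², y = 312 mm, Ī = 18 720 mm⁴.
Centroid: ȳ = ΣA·y / ΣA = 133.64 mm.
Transfer each piece to the horizontal centroidal axis using Ī + A·d² with d = y − 133.64:
  bottom plate: d = -125.64 mm → contributes +42 991 855 mm⁴
  web plate: d = 27.364 mm → contributes +17 996 476 mm⁴
  top plate: d = 178.36 mm → contributes +49 647 915 mm⁴
Total I = 110 636 247 mm⁴.

I_x ≈ 1.11 × 10⁸ mm⁴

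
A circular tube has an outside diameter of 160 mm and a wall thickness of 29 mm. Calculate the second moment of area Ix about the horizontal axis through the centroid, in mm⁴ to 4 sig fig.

Treat the section as a set of non-overlapping primitives; coordinates are from the bounding-box lower-left.
Outer circle: ⌀160, A = 20106.2 mm², y = 80 mm, Ī = 32 169 909 mm⁴.
Bore (subtracted): ⌀102, A = 8171.28 mm², y = 80 mm, Ī = 5 313 376 mm⁴.
By symmetry the centroid is at mid-height, ȳ = 80 mm.
All pieces are centred on the horizontal axis through the centroid, so I = ΣĪ (holes subtracted) = 26 856 532 mm⁴.

Ix ≈ 2.686 × 10⁷ mm⁴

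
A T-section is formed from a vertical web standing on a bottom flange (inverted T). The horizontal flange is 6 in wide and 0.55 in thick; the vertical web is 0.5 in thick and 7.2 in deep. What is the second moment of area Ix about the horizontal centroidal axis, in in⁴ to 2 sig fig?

Treat the section as a set of non-overlapping primitives; coordinates are from the bounding-box lower-left.
Flange: 6 × 0.55, A = 3.3 in², y = 0.275 in, Ī = 0.08319 in⁴.
Web: 0.5 × 7.2, A = 3.6 in², y = 4.15 in, Ī = 15.55 in⁴.
Centroid: ȳ = ΣA·y / ΣA = 2.297 in.
Transfer each piece to the horizontal centroidal axis using Ī + A·d² with d = y − 2.297:
  flange: d = -2.022 in → contributes +13.57 in⁴
  web: d = 1.853 in → contributes +27.92 in⁴
Total I = 41.49 in⁴.

Ix ≈ 41 in⁴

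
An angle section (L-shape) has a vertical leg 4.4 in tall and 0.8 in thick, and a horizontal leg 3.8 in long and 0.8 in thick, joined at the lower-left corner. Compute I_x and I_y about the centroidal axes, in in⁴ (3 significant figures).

Split into non-overlapping primitives; take the origin at the lower-left of the bounding box.
Vertical leg: 0.8 × 4.4, A = 3.52 in², y = 2.2 in, Ī = 5.6789 in⁴.
Horizontal leg (remainder): 3 × 0.8, A = 2.4 in², y = 0.4 in, Ī = 0.128 in⁴.
Centroid: ȳ = ΣA·y / ΣA = 1.4703 in.
Transfer each piece to the centroidal x-axis using Ī + A·d² with d = y − 1.4703:
  vertical leg: d = 0.72973 in → contributes +7.5534 in⁴
  horizontal leg (remainder): d = -1.0703 in → contributes +2.8771 in⁴
Total I = 10.431 in⁴.
For the y-axis: x̄ = 1.1703 in.
Repeating about the centroidal y-axis gives I_y = 7.1393 in⁴.

I_x ≈ 10.4 in⁴, I_y ≈ 7.14 in⁴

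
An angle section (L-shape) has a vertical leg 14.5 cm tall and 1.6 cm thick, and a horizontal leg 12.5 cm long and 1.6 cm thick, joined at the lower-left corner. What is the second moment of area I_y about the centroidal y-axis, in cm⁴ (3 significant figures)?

Break the section into simple shapes (no overlaps), measuring from the bottom-left corner of the bounding box.
Vertical leg: 1.6 × 14.5, A = 23.2 cm², x = 0.8 cm, Ī = 4.9493 cm⁴.
Horizontal leg (remainder): 10.9 × 1.6, A = 17.44 cm², x = 7.05 cm, Ī = 172.67 cm⁴.
Centroid: x̄ = ΣA·x / ΣA = 3.4821 cm.
Transfer each piece to the centroidal y-axis using Ī + A·d² with d = x − 3.4821:
  vertical leg: d = -2.6821 cm → contributes +171.84 cm⁴
  horizontal leg (remainder): d = 3.5679 cm → contributes +394.68 cm⁴
Total I = 566.52 cm⁴.

I_y ≈ 567 cm⁴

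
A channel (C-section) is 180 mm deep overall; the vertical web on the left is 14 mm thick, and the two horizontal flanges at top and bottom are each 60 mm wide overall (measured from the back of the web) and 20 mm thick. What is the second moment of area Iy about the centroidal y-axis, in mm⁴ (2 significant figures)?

Iy ≈ 1.3 × 10⁶ mm⁴

Break the section into simple shapes (no overlaps), measuring from the bottom-left corner of the bounding box.
Web: 14 × 180, A = 2 520 mm², x = 7 mm, Ī = 41 160 mm⁴.
Top flange (beyond web): 46 × 20, A = 920 mm², x = 37 mm, Ī = 162 227 mm⁴.
Bottom flange (beyond web): 46 × 20, A = 920 mm², x = 37 mm, Ī = 162 227 mm⁴.
Centroid: x̄ = ΣA·x / ΣA = 19.66 mm.
Transfer each piece to the centroidal y-axis using Ī + A·d² with d = x − 19.66:
  web: d = -12.66 mm → contributes +445 090 mm⁴
  top flange (beyond web): d = 17.34 mm → contributes +438 831 mm⁴
  bottom flange (beyond web): d = 17.34 mm → contributes +438 831 mm⁴
Total I = 1 322 751 mm⁴.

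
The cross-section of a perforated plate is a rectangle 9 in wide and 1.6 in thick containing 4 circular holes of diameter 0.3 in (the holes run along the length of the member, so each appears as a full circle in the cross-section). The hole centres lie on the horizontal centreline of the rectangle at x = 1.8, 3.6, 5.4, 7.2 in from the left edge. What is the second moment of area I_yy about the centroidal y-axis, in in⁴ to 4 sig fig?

Treat the section as a set of non-overlapping primitives; coordinates are from the bounding-box lower-left.
Plate: 9 × 1.6, A = 14.4 in², x = 4.5 in, Ī = 97.2 in⁴.
Hole 1 (subtracted): ⌀0.3, A = 0.0706858 in², x = 1.8 in, Ī = 0.000397608 in⁴.
Hole 2 (subtracted): ⌀0.3, A = 0.0706858 in², x = 3.6 in, Ī = 0.000397608 in⁴.
Hole 3 (subtracted): ⌀0.3, A = 0.0706858 in², x = 5.4 in, Ī = 0.000397608 in⁴.
Hole 4 (subtracted): ⌀0.3, A = 0.0706858 in², x = 7.2 in, Ī = 0.000397608 in⁴.
By symmetry the centroid is at mid-width, x̄ = 4.5 in.
Transfer each piece to the centroidal y-axis using Ī + A·d² with d = x − 4.5:
  plate: d = 0 in → contributes +97.2 in⁴
  hole 1: d = -2.7 in → contributes −0.515697 in⁴
  hole 2: d = -0.9 in → contributes −0.0576531 in⁴
  hole 3: d = 0.9 in → contributes −0.0576531 in⁴
  hole 4: d = 2.7 in → contributes −0.515697 in⁴
Total I = 96.0533 in⁴.

I_yy ≈ 96.05 in⁴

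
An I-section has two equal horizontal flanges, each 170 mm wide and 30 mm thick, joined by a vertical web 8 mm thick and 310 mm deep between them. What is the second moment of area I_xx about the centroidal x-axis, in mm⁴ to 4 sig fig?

I_xx ≈ 3.154 × 10⁸ mm⁴

Decompose the section into non-overlapping parts with the origin at the bottom-left of its bounding rectangle.
Bottom flange: 170 × 30, A = 5 100 mm², y = 15 mm, Ī = 382 500 mm⁴.
Web: 8 × 310, A = 2 480 mm², y = 185 mm, Ī = 19 860 667 mm⁴.
Top flange: 170 × 30, A = 5 100 mm², y = 355 mm, Ī = 382 500 mm⁴.
By symmetry the centroid is at mid-height, ȳ = 185 mm.
Transfer each piece to the centroidal x-axis using Ī + A·d² with d = y − 185:
  bottom flange: d = -170 mm → contributes +147 772 500 mm⁴
  web: d = 0 mm → contributes +19 860 667 mm⁴
  top flange: d = 170 mm → contributes +147 772 500 mm⁴
Total I = 315 405 667 mm⁴.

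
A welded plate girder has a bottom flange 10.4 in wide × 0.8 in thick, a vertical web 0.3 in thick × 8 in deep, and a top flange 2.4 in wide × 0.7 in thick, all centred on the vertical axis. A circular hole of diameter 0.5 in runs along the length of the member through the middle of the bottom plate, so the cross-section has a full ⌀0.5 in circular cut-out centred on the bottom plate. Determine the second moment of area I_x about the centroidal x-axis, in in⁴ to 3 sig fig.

I_x ≈ 136 in⁴

Decompose the section into non-overlapping parts with the origin at the bottom-left of its bounding rectangle.
Bottom plate: 10.4 × 0.8, A = 8.32 in², y = 0.4 in, Ī = 0.44373 in⁴.
Web plate: 0.3 × 8, A = 2.4 in², y = 4.8 in, Ī = 12.8 in⁴.
Top plate: 2.4 × 0.7, A = 1.68 in², y = 9.15 in, Ī = 0.0686 in⁴.
Hole (subtracted): ⌀0.5, A = 0.19635 in², y = 0.4 in, Ī = 0.003068 in⁴.
Centroid: ȳ = ΣA·y / ΣA = 2.4699 in.
Transfer each piece to the centroidal x-axis using Ī + A·d² with d = y − 2.4699:
  bottom plate: d = -2.0699 in → contributes +36.09 in⁴
  web plate: d = 2.3301 in → contributes +25.831 in⁴
  top plate: d = 6.6801 in → contributes +75.037 in⁴
  hole: d = -2.0699 in → contributes −0.8443 in⁴
Total I = 136.11 in⁴.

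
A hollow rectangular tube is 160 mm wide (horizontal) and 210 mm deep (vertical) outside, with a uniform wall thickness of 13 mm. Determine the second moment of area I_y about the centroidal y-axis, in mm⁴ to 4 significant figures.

Break the section into simple shapes (no overlaps), measuring from the bottom-left corner of the bounding box.
Outer rectangle: 160 × 210, A = 33 600 mm², x = 80 mm, Ī = 71 680 000 mm⁴.
Inner void (subtracted): 134 × 184, A = 24 656 mm², x = 80 mm, Ī = 36 893 595 mm⁴.
By symmetry the centroid is at mid-width, x̄ = 80 mm.
All pieces are centred on the centroidal y-axis, so I = ΣĪ (holes subtracted) = 34 786 405 mm⁴.

I_y ≈ 3.479 × 10⁷ mm⁴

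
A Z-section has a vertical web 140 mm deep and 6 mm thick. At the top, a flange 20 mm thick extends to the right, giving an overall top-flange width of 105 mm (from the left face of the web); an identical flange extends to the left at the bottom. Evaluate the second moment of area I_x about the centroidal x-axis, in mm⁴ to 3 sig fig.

Decompose the section into non-overlapping parts with the origin at the bottom-left of its bounding rectangle.
Web: 6 × 140, A = 840 mm², y = 70 mm, Ī = 1 372 000 mm⁴.
Top flange (beyond web): 99 × 20, A = 1 980 mm², y = 130 mm, Ī = 66 000 mm⁴.
Bottom flange (beyond web): 99 × 20, A = 1 980 mm², y = 10 mm, Ī = 66 000 mm⁴.
Centroid: ȳ = ΣA·y / ΣA = 70 mm.
Transfer each piece to the centroidal x-axis using Ī + A·d² with d = y − 70:
  web: d = 0 mm → contributes +1 372 000 mm⁴
  top flange (beyond web): d = 60 mm → contributes +7 194 000 mm⁴
  bottom flange (beyond web): d = -60 mm → contributes +7 194 000 mm⁴
Total I = 15 760 000 mm⁴.

I_x ≈ 1.58 × 10⁷ mm⁴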